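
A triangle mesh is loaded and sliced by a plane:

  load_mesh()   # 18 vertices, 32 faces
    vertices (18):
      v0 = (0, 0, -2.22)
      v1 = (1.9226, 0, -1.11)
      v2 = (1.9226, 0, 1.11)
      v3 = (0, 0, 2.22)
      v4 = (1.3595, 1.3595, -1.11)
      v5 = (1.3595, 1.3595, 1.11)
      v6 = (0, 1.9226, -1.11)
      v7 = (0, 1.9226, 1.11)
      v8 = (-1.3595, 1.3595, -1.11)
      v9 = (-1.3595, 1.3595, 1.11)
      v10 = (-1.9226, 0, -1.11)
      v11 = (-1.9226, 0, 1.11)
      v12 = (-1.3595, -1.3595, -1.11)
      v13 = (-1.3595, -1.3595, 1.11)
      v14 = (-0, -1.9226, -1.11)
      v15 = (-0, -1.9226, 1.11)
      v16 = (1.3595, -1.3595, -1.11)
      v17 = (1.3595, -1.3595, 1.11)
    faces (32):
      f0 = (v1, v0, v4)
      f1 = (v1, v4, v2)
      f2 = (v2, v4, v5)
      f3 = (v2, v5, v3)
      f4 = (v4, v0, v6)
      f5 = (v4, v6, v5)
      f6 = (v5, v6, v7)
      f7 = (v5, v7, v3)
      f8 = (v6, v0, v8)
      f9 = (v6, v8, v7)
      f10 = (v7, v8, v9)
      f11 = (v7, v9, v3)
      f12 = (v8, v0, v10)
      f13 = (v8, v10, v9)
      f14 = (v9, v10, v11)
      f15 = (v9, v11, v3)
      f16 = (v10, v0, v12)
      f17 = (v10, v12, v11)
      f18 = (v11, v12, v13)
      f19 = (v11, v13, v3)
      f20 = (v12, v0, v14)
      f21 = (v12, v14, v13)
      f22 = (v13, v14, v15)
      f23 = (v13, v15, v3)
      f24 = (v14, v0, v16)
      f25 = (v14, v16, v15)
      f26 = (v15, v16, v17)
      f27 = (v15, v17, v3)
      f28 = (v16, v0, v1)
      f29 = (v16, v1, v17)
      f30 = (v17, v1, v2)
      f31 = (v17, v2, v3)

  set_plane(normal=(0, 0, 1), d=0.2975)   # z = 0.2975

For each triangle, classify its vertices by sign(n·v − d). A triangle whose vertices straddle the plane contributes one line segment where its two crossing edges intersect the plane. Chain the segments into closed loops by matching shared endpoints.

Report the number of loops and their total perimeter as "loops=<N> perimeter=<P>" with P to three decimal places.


Straddling triangles (16 of 32):
  (v1,v4,v2) [--+] → (1.71651, 0.497565, 0.2975)–(1.9226, 0, 0.2975)  len=0.5386
  (v2,v4,v5) [+-+] → (1.71651, 0.497565, 0.2975)–(1.3595, 1.3595, 0.2975)  len=0.9329
  (v4,v6,v5) [--+] → (0.861935, 1.56559, 0.2975)–(1.3595, 1.3595, 0.2975)  len=0.5386
  (v5,v6,v7) [+-+] → (0.861935, 1.56559, 0.2975)–(0, 1.9226, 0.2975)  len=0.9329
  (v6,v8,v7) [--+] → (-0.497565, 1.71651, 0.2975)–(0, 1.9226, 0.2975)  len=0.5386
  (v7,v8,v9) [+-+] → (-0.497565, 1.71651, 0.2975)–(-1.3595, 1.3595, 0.2975)  len=0.9329
  (v8,v10,v9) [--+] → (-1.56559, 0.861935, 0.2975)–(-1.3595, 1.3595, 0.2975)  len=0.5386
  (v9,v10,v11) [+-+] → (-1.56559, 0.861935, 0.2975)–(-1.9226, 0, 0.2975)  len=0.9329
  (v10,v12,v11) [--+] → (-1.71651, -0.497565, 0.2975)–(-1.9226, 0, 0.2975)  len=0.5386
  (v11,v12,v13) [+-+] → (-1.71651, -0.497565, 0.2975)–(-1.3595, -1.3595, 0.2975)  len=0.9329
  (v12,v14,v13) [--+] → (-0.861935, -1.56559, 0.2975)–(-1.3595, -1.3595, 0.2975)  len=0.5386
  (v13,v14,v15) [+-+] → (-0.861935, -1.56559, 0.2975)–(0, -1.9226, 0.2975)  len=0.9329
  (v14,v16,v15) [--+] → (0.497565, -1.71651, 0.2975)–(0, -1.9226, 0.2975)  len=0.5386
  (v15,v16,v17) [+-+] → (0.497565, -1.71651, 0.2975)–(1.3595, -1.3595, 0.2975)  len=0.9329
  (v16,v1,v17) [--+] → (1.56559, -0.861935, 0.2975)–(1.3595, -1.3595, 0.2975)  len=0.5386
  (v17,v1,v2) [+-+] → (1.56559, -0.861935, 0.2975)–(1.9226, 0, 0.2975)  len=0.9329

Chained into 1 loop(s):
  loop 1: 16 segments, perimeter = 11.7720
Total perimeter = 11.772

loops=1 perimeter=11.772


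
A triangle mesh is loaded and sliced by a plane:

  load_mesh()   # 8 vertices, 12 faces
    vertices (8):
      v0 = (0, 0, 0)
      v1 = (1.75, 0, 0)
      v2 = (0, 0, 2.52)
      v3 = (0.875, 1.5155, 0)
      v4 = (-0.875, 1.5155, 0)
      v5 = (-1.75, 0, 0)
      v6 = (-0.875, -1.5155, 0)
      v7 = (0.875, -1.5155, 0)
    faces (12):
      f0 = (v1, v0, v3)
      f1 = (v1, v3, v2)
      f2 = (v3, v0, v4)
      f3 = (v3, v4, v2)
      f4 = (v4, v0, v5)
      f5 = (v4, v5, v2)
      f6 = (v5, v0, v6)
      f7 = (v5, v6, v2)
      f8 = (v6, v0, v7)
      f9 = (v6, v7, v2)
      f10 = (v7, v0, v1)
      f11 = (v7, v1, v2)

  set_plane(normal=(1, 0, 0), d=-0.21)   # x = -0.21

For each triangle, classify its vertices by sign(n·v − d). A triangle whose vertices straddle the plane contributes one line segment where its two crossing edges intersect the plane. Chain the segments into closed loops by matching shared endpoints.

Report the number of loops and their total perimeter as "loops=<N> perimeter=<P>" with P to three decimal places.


Straddling triangles (8 of 12):
  (v3,v0,v4) [++-] → (-0.21, 0.36372, 0)–(-0.21, 1.5155, 0)  len=1.1518
  (v3,v4,v2) [+-+] → (-0.21, 1.5155, 0)–(-0.21, 0.36372, 1.9152)  len=2.2349
  (v4,v0,v5) [-+-] → (-0.21, 0.36372, 0)–(-0.21, 0, 0)  len=0.3637
  (v4,v5,v2) [--+] → (-0.21, 0, 2.2176)–(-0.21, 0.36372, 1.9152)  len=0.4730
  (v5,v0,v6) [-+-] → (-0.21, 0, 0)–(-0.21, -0.36372, 0)  len=0.3637
  (v5,v6,v2) [--+] → (-0.21, -0.36372, 1.9152)–(-0.21, 0, 2.2176)  len=0.4730
  (v6,v0,v7) [-++] → (-0.21, -0.36372, 0)–(-0.21, -1.5155, 0)  len=1.1518
  (v6,v7,v2) [-++] → (-0.21, -1.5155, 0)–(-0.21, -0.36372, 1.9152)  len=2.2349

Chained into 1 loop(s):
  loop 1: 8 segments, perimeter = 8.4467
Total perimeter = 8.447

loops=1 perimeter=8.447


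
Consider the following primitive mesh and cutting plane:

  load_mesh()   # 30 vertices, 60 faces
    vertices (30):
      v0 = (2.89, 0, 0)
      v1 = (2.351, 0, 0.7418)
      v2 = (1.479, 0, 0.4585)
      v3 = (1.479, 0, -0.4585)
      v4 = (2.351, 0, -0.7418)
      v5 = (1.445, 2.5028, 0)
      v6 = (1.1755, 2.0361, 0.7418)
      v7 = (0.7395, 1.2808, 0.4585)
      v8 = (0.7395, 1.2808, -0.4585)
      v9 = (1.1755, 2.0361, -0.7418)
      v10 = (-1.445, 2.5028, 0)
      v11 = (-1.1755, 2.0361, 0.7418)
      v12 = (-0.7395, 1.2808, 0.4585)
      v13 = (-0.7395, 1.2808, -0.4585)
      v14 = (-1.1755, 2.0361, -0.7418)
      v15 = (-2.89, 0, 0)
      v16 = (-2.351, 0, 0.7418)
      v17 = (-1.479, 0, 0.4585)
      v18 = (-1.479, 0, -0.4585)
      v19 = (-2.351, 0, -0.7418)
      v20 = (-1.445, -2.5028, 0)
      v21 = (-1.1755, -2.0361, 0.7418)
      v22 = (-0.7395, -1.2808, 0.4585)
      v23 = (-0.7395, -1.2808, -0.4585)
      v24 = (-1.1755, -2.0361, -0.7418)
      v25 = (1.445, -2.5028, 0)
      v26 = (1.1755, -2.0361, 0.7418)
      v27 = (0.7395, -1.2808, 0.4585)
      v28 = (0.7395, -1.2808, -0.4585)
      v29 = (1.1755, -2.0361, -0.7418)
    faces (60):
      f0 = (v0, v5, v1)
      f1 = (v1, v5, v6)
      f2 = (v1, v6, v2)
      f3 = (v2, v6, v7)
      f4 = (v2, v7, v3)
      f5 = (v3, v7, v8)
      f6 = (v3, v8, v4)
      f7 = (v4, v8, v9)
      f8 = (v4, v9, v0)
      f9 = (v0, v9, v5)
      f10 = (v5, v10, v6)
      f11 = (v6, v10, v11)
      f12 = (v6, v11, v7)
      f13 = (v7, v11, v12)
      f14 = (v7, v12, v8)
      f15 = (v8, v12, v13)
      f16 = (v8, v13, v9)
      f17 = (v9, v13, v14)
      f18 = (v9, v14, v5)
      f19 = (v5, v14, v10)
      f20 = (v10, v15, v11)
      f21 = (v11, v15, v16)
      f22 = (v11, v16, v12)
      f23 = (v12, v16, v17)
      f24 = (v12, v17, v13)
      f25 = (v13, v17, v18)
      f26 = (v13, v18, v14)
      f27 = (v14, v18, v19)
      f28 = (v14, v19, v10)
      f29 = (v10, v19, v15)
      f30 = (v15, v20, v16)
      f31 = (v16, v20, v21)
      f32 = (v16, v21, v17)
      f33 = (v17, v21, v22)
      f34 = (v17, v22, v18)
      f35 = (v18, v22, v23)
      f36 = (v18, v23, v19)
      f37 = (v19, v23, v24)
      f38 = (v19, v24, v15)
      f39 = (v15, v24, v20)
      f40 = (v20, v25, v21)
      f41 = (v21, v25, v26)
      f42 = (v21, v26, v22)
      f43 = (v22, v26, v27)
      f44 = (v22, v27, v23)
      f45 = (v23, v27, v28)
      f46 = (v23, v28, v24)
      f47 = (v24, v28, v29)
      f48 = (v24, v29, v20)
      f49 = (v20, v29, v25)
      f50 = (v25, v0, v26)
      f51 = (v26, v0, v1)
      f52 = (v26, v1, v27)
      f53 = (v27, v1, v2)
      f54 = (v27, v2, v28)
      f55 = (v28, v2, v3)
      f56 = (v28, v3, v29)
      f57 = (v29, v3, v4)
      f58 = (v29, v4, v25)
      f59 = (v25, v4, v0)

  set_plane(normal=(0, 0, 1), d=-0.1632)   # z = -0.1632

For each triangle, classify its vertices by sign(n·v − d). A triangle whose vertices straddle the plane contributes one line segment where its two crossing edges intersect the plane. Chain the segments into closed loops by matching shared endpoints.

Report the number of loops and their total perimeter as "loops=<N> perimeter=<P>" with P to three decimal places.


Straddling triangles (24 of 60):
  (v2,v7,v3) [++-] → (1.24086, 0.412454, -0.1632)–(1.479, 0, -0.1632)  len=0.4763
  (v3,v7,v8) [-+-] → (1.24086, 0.412454, -0.1632)–(0.7395, 1.2808, -0.1632)  len=1.0027
  (v4,v9,v0) [--+] → (2.5128, 0.447953, -0.1632)–(2.77142, 0, -0.1632)  len=0.5172
  (v0,v9,v5) [+-+] → (2.5128, 0.447953, -0.1632)–(1.38571, 2.40012, -0.1632)  len=2.2542
  (v7,v12,v8) [++-] → (0.26322, 1.2808, -0.1632)–(0.7395, 1.2808, -0.1632)  len=0.4763
  (v8,v12,v13) [-+-] → (0.26322, 1.2808, -0.1632)–(-0.7395, 1.2808, -0.1632)  len=1.0027
  (v9,v14,v5) [--+] → (0.868476, 2.40012, -0.1632)–(1.38571, 2.40012, -0.1632)  len=0.5172
  (v5,v14,v10) [+-+] → (0.868476, 2.40012, -0.1632)–(-1.38571, 2.40012, -0.1632)  len=2.2542
  (v12,v17,v13) [++-] → (-0.97764, 0.868346, -0.1632)–(-0.7395, 1.2808, -0.1632)  len=0.4763
  (v13,v17,v18) [-+-] → (-0.97764, 0.868346, -0.1632)–(-1.479, 0, -0.1632)  len=1.0027
  (v14,v19,v10) [--+] → (-1.64432, 1.95217, -0.1632)–(-1.38571, 2.40012, -0.1632)  len=0.5172
  (v10,v19,v15) [+-+] → (-1.64432, 1.95217, -0.1632)–(-2.77142, 0, -0.1632)  len=2.2542
  (v17,v22,v18) [++-] → (-1.24086, -0.412454, -0.1632)–(-1.479, 0, -0.1632)  len=0.4763
  (v18,v22,v23) [-+-] → (-1.24086, -0.412454, -0.1632)–(-0.7395, -1.2808, -0.1632)  len=1.0027
  (v19,v24,v15) [--+] → (-2.5128, -0.447953, -0.1632)–(-2.77142, 0, -0.1632)  len=0.5172
  (v15,v24,v20) [+-+] → (-2.5128, -0.447953, -0.1632)–(-1.38571, -2.40012, -0.1632)  len=2.2542
  (v22,v27,v23) [++-] → (-0.26322, -1.2808, -0.1632)–(-0.7395, -1.2808, -0.1632)  len=0.4763
  (v23,v27,v28) [-+-] → (-0.26322, -1.2808, -0.1632)–(0.7395, -1.2808, -0.1632)  len=1.0027
  (v24,v29,v20) [--+] → (-0.868476, -2.40012, -0.1632)–(-1.38571, -2.40012, -0.1632)  len=0.5172
  (v20,v29,v25) [+-+] → (-0.868476, -2.40012, -0.1632)–(1.38571, -2.40012, -0.1632)  len=2.2542
  (v27,v2,v28) [++-] → (0.97764, -0.868346, -0.1632)–(0.7395, -1.2808, -0.1632)  len=0.4763
  (v28,v2,v3) [-+-] → (0.97764, -0.868346, -0.1632)–(1.479, 0, -0.1632)  len=1.0027
  (v29,v4,v25) [--+] → (1.64432, -1.95217, -0.1632)–(1.38571, -2.40012, -0.1632)  len=0.5172
  (v25,v4,v0) [+-+] → (1.64432, -1.95217, -0.1632)–(2.77142, 0, -0.1632)  len=2.2542

Chained into 2 loop(s):
  loop 1: 12 segments, perimeter = 8.8738
  loop 2: 12 segments, perimeter = 16.6285
Total perimeter = 25.502

loops=2 perimeter=25.502


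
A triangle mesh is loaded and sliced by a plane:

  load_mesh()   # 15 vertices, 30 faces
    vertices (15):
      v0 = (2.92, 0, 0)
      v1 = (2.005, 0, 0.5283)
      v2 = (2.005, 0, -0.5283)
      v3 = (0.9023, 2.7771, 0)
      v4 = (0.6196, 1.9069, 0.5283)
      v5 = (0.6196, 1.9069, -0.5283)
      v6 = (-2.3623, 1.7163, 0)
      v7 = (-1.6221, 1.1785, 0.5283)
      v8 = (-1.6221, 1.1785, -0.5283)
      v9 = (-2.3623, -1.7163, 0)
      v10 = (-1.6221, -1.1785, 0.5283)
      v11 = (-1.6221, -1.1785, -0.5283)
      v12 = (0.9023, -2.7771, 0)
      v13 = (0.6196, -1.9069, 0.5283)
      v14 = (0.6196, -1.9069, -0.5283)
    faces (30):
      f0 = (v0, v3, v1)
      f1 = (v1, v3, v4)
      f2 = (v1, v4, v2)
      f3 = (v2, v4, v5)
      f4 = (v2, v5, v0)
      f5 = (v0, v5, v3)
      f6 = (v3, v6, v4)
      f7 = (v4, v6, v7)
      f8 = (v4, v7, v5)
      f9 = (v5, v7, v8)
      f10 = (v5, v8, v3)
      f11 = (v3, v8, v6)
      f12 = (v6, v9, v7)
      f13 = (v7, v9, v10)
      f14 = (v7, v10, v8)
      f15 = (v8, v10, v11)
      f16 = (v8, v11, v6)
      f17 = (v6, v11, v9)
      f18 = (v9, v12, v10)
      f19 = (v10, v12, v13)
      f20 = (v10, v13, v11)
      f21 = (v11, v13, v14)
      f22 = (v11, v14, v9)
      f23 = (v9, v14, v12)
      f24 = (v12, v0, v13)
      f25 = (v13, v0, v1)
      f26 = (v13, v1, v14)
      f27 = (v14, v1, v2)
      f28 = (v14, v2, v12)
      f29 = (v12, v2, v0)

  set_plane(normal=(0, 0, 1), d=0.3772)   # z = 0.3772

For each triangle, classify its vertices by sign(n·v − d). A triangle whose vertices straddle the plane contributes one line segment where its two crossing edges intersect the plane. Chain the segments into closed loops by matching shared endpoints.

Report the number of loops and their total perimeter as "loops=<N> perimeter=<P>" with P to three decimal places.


Straddling triangles (20 of 30):
  (v0,v3,v1) [--+] → (1.68961, 0.794283, 0.3772)–(2.2667, 0, 0.3772)  len=0.9818
  (v1,v3,v4) [+-+] → (1.68961, 0.794283, 0.3772)–(0.700456, 2.15579, 0.3772)  len=1.6829
  (v1,v4,v2) [++-] → (0.81772, 1.6342, 0.3772)–(2.005, 0, 0.3772)  len=2.0200
  (v2,v4,v5) [-+-] → (0.81772, 1.6342, 0.3772)–(0.6196, 1.9069, 0.3772)  len=0.3371
  (v3,v6,v4) [--+] → (-0.233258, 1.85239, 0.3772)–(0.700456, 2.15579, 0.3772)  len=0.9818
  (v4,v6,v7) [+-+] → (-0.233258, 1.85239, 0.3772)–(-1.83381, 1.33232, 0.3772)  len=1.6829
  (v4,v7,v5) [++-] → (-1.30152, 1.28267, 0.3772)–(0.6196, 1.9069, 0.3772)  len=2.0200
  (v5,v7,v8) [-+-] → (-1.30152, 1.28267, 0.3772)–(-1.6221, 1.1785, 0.3772)  len=0.3371
  (v6,v9,v7) [--+] → (-1.83381, 0.350553, 0.3772)–(-1.83381, 1.33232, 0.3772)  len=0.9818
  (v7,v9,v10) [+-+] → (-1.83381, 0.350553, 0.3772)–(-1.83381, -1.33232, 0.3772)  len=1.6829
  (v7,v10,v8) [++-] → (-1.6221, -0.841435, 0.3772)–(-1.6221, 1.1785, 0.3772)  len=2.0199
  (v8,v10,v11) [-+-] → (-1.6221, -0.841435, 0.3772)–(-1.6221, -1.1785, 0.3772)  len=0.3371
  (v9,v12,v10) [--+] → (-0.900092, -1.63572, 0.3772)–(-1.83381, -1.33232, 0.3772)  len=0.9818
  (v10,v12,v13) [+-+] → (-0.900092, -1.63572, 0.3772)–(0.700456, -2.15579, 0.3772)  len=1.6829
  (v10,v13,v11) [++-] → (0.299024, -1.80273, 0.3772)–(-1.6221, -1.1785, 0.3772)  len=2.0200
  (v11,v13,v14) [-+-] → (0.299024, -1.80273, 0.3772)–(0.6196, -1.9069, 0.3772)  len=0.3371
  (v12,v0,v13) [--+] → (1.27754, -1.3615, 0.3772)–(0.700456, -2.15579, 0.3772)  len=0.9818
  (v13,v0,v1) [+-+] → (1.27754, -1.3615, 0.3772)–(2.2667, 0, 0.3772)  len=1.6829
  (v13,v1,v14) [++-] → (1.80688, -0.272698, 0.3772)–(0.6196, -1.9069, 0.3772)  len=2.0200
  (v14,v1,v2) [-+-] → (1.80688, -0.272698, 0.3772)–(2.005, 0, 0.3772)  len=0.3371

Chained into 2 loop(s):
  loop 1: 10 segments, perimeter = 13.3234
  loop 2: 10 segments, perimeter = 11.7852
Total perimeter = 25.109

loops=2 perimeter=25.109


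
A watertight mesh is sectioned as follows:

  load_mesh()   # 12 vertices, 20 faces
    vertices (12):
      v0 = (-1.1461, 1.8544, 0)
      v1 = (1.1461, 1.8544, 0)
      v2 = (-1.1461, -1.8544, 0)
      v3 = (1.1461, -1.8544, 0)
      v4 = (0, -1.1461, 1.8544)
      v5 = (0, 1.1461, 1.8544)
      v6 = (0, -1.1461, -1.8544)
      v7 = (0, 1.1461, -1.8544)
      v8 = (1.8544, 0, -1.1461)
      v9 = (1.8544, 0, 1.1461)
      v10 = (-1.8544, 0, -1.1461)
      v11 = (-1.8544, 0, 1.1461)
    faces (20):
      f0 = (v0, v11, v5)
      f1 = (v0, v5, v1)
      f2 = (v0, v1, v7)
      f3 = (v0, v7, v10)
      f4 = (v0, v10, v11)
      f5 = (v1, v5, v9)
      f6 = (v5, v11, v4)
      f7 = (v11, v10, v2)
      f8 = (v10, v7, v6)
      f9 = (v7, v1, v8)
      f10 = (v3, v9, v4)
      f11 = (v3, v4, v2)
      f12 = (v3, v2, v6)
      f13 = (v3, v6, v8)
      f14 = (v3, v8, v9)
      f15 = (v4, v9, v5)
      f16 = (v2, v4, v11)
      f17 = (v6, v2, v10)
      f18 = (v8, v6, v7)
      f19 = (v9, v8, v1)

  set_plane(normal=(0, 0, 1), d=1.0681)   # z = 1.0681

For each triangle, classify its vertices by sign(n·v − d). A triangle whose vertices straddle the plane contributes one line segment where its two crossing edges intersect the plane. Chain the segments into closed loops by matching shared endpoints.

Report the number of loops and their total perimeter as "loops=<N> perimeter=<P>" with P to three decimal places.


Straddling triangles (10 of 20):
  (v0,v11,v5) [-++] → (-1.8062, 0.126205, 1.0681)–(-0.485968, 1.44643, 1.0681)  len=1.8671
  (v0,v5,v1) [-+-] → (-0.485968, 1.44643, 1.0681)–(0.485968, 1.44643, 1.0681)  len=0.9719
  (v0,v10,v11) [--+] → (-1.8544, 0, 1.0681)–(-1.8062, 0.126205, 1.0681)  len=0.1351
  (v1,v5,v9) [-++] → (0.485968, 1.44643, 1.0681)–(1.8062, 0.126205, 1.0681)  len=1.8671
  (v11,v10,v2) [+--] → (-1.8544, 0, 1.0681)–(-1.8062, -0.126205, 1.0681)  len=0.1351
  (v3,v9,v4) [-++] → (1.8062, -0.126205, 1.0681)–(0.485968, -1.44643, 1.0681)  len=1.8671
  (v3,v4,v2) [-+-] → (0.485968, -1.44643, 1.0681)–(-0.485968, -1.44643, 1.0681)  len=0.9719
  (v3,v8,v9) [--+] → (1.8544, 0, 1.0681)–(1.8062, -0.126205, 1.0681)  len=0.1351
  (v2,v4,v11) [-++] → (-0.485968, -1.44643, 1.0681)–(-1.8062, -0.126205, 1.0681)  len=1.8671
  (v9,v8,v1) [+--] → (1.8544, 0, 1.0681)–(1.8062, 0.126205, 1.0681)  len=0.1351

Chained into 1 loop(s):
  loop 1: 10 segments, perimeter = 9.9526
Total perimeter = 9.953

loops=1 perimeter=9.953


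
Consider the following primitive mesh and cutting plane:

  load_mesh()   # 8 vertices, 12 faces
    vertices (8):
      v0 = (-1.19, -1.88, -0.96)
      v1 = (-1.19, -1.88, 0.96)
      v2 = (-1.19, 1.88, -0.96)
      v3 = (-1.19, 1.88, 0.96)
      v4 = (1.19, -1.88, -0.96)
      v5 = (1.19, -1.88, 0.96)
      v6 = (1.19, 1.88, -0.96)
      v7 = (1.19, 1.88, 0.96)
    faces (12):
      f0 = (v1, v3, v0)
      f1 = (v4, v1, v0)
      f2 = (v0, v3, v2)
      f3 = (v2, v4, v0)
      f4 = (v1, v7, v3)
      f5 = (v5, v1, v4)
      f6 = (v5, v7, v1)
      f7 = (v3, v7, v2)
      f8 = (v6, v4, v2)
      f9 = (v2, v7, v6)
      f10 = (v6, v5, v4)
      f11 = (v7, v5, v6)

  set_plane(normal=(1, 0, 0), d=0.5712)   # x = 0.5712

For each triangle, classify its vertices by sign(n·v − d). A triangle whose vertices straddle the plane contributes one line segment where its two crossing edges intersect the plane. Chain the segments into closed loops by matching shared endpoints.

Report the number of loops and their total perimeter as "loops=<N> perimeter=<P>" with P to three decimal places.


loops=1 perimeter=11.360

Straddling triangles (8 of 12):
  (v4,v1,v0) [+--] → (0.5712, -1.88, -0.4608)–(0.5712, -1.88, -0.96)  len=0.4992
  (v2,v4,v0) [-+-] → (0.5712, -0.9024, -0.96)–(0.5712, -1.88, -0.96)  len=0.9776
  (v1,v7,v3) [-+-] → (0.5712, 0.9024, 0.96)–(0.5712, 1.88, 0.96)  len=0.9776
  (v5,v1,v4) [+-+] → (0.5712, -1.88, 0.96)–(0.5712, -1.88, -0.4608)  len=1.4208
  (v5,v7,v1) [++-] → (0.5712, 0.9024, 0.96)–(0.5712, -1.88, 0.96)  len=2.7824
  (v3,v7,v2) [-+-] → (0.5712, 1.88, 0.96)–(0.5712, 1.88, 0.4608)  len=0.4992
  (v6,v4,v2) [++-] → (0.5712, -0.9024, -0.96)–(0.5712, 1.88, -0.96)  len=2.7824
  (v2,v7,v6) [-++] → (0.5712, 1.88, 0.4608)–(0.5712, 1.88, -0.96)  len=1.4208

Chained into 1 loop(s):
  loop 1: 8 segments, perimeter = 11.3600
Total perimeter = 11.360


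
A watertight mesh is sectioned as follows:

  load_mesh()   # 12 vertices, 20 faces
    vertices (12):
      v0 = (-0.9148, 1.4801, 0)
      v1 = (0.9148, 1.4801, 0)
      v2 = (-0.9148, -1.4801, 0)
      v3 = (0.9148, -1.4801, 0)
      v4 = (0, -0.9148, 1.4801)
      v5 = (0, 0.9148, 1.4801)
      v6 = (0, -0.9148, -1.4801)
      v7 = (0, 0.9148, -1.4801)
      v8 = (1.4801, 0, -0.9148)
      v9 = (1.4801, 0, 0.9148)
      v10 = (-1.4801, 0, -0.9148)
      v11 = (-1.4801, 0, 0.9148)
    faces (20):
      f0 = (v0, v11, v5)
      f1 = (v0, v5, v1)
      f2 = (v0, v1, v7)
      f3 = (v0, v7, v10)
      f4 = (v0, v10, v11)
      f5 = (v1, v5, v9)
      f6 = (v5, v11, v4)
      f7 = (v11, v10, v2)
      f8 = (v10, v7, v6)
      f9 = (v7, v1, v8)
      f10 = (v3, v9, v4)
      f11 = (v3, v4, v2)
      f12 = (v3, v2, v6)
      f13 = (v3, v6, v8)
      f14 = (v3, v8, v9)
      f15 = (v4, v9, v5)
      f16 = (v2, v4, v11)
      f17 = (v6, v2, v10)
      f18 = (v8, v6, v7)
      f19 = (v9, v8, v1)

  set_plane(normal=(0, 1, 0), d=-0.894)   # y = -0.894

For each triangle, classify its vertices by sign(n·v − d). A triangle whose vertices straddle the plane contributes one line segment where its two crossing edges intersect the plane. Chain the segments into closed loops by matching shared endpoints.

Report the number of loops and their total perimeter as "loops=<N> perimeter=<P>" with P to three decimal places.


loops=1 perimeter=7.844

Straddling triangles (10 of 20):
  (v5,v11,v4) [++-] → (-0.0336533, -0.894, 1.46725)–(0, -0.894, 1.4801)  len=0.0360
  (v11,v10,v2) [++-] → (-1.13865, -0.894, -0.362249)–(-1.13865, -0.894, 0.362249)  len=0.7245
  (v10,v7,v6) [++-] → (0, -0.894, -1.4801)–(-0.0336533, -0.894, -1.46725)  len=0.0360
  (v3,v9,v4) [-+-] → (1.13865, -0.894, 0.362249)–(0.0336533, -0.894, 1.46725)  len=1.5627
  (v3,v6,v8) [--+] → (0.0336533, -0.894, -1.46725)–(1.13865, -0.894, -0.362249)  len=1.5627
  (v3,v8,v9) [-++] → (1.13865, -0.894, -0.362249)–(1.13865, -0.894, 0.362249)  len=0.7245
  (v4,v9,v5) [-++] → (0.0336533, -0.894, 1.46725)–(0, -0.894, 1.4801)  len=0.0360
  (v2,v4,v11) [--+] → (-0.0336533, -0.894, 1.46725)–(-1.13865, -0.894, 0.362249)  len=1.5627
  (v6,v2,v10) [--+] → (-1.13865, -0.894, -0.362249)–(-0.0336533, -0.894, -1.46725)  len=1.5627
  (v8,v6,v7) [+-+] → (0.0336533, -0.894, -1.46725)–(0, -0.894, -1.4801)  len=0.0360

Chained into 1 loop(s):
  loop 1: 10 segments, perimeter = 7.8439
Total perimeter = 7.844


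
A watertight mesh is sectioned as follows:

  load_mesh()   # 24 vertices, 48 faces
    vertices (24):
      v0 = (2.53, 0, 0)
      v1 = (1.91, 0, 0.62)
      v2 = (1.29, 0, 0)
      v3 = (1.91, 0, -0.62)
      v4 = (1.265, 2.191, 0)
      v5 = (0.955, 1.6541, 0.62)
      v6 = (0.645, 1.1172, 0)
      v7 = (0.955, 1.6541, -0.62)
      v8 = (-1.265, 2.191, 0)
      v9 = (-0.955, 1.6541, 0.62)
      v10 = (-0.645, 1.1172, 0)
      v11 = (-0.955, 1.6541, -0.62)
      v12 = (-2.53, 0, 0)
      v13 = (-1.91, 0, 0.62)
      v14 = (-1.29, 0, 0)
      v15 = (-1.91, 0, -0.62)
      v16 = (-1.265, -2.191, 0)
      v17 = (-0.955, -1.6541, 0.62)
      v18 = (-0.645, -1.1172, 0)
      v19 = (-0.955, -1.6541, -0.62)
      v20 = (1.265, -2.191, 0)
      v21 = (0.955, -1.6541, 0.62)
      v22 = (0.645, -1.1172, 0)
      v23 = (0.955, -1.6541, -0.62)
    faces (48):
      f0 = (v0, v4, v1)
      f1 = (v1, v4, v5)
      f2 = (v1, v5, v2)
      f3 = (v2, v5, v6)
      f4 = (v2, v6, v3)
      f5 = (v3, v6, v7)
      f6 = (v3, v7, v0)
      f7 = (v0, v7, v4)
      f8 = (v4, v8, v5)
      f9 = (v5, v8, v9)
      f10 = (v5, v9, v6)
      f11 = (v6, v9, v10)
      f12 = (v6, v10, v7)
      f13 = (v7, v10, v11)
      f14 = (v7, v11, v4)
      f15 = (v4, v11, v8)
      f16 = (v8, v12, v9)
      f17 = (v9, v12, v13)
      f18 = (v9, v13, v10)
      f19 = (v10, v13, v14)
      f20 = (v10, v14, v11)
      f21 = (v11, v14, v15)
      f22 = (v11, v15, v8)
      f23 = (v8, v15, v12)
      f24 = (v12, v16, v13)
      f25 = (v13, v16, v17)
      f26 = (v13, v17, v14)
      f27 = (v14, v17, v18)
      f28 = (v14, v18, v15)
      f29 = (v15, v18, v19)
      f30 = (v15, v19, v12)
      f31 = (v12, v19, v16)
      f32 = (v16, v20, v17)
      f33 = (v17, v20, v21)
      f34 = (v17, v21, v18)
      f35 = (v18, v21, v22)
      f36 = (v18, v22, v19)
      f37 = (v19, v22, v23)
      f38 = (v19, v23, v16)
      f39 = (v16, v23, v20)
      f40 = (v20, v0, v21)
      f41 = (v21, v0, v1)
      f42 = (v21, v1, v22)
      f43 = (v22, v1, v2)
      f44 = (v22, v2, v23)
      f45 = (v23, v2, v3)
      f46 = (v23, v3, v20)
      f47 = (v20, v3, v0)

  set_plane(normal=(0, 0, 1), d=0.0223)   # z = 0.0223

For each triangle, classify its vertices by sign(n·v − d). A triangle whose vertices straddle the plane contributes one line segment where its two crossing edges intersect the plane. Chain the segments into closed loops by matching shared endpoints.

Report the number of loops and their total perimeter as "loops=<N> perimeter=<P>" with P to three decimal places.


Straddling triangles (24 of 48):
  (v0,v4,v1) [--+] → (1.2882, 2.11219, 0.0223)–(2.5077, 0, 0.0223)  len=2.4390
  (v1,v4,v5) [+-+] → (1.2882, 2.11219, 0.0223)–(1.25385, 2.17169, 0.0223)  len=0.0687
  (v1,v5,v2) [++-] → (1.27795, 0.0594942, 0.0223)–(1.3123, 0, 0.0223)  len=0.0687
  (v2,v5,v6) [-+-] → (1.27795, 0.0594942, 0.0223)–(0.65615, 1.13651, 0.0223)  len=1.2436
  (v4,v8,v5) [--+] → (-1.18515, 2.17169, 0.0223)–(1.25385, 2.17169, 0.0223)  len=2.4390
  (v5,v8,v9) [+-+] → (-1.18515, 2.17169, 0.0223)–(-1.25385, 2.17169, 0.0223)  len=0.0687
  (v5,v9,v6) [++-] → (0.587452, 1.13651, 0.0223)–(0.65615, 1.13651, 0.0223)  len=0.0687
  (v6,v9,v10) [-+-] → (0.587452, 1.13651, 0.0223)–(-0.65615, 1.13651, 0.0223)  len=1.2436
  (v8,v12,v9) [--+] → (-2.47335, 0.0594942, 0.0223)–(-1.25385, 2.17169, 0.0223)  len=2.4390
  (v9,v12,v13) [+-+] → (-2.47335, 0.0594942, 0.0223)–(-2.5077, 0, 0.0223)  len=0.0687
  (v9,v13,v10) [++-] → (-0.690499, 1.07702, 0.0223)–(-0.65615, 1.13651, 0.0223)  len=0.0687
  (v10,v13,v14) [-+-] → (-0.690499, 1.07702, 0.0223)–(-1.3123, 0, 0.0223)  len=1.2436
  (v12,v16,v13) [--+] → (-1.2882, -2.11219, 0.0223)–(-2.5077, 0, 0.0223)  len=2.4390
  (v13,v16,v17) [+-+] → (-1.2882, -2.11219, 0.0223)–(-1.25385, -2.17169, 0.0223)  len=0.0687
  (v13,v17,v14) [++-] → (-1.27795, -0.0594942, 0.0223)–(-1.3123, 0, 0.0223)  len=0.0687
  (v14,v17,v18) [-+-] → (-1.27795, -0.0594942, 0.0223)–(-0.65615, -1.13651, 0.0223)  len=1.2436
  (v16,v20,v17) [--+] → (1.18515, -2.17169, 0.0223)–(-1.25385, -2.17169, 0.0223)  len=2.4390
  (v17,v20,v21) [+-+] → (1.18515, -2.17169, 0.0223)–(1.25385, -2.17169, 0.0223)  len=0.0687
  (v17,v21,v18) [++-] → (-0.587452, -1.13651, 0.0223)–(-0.65615, -1.13651, 0.0223)  len=0.0687
  (v18,v21,v22) [-+-] → (-0.587452, -1.13651, 0.0223)–(0.65615, -1.13651, 0.0223)  len=1.2436
  (v20,v0,v21) [--+] → (2.47335, -0.0594942, 0.0223)–(1.25385, -2.17169, 0.0223)  len=2.4390
  (v21,v0,v1) [+-+] → (2.47335, -0.0594942, 0.0223)–(2.5077, 0, 0.0223)  len=0.0687
  (v21,v1,v22) [++-] → (0.690499, -1.07702, 0.0223)–(0.65615, -1.13651, 0.0223)  len=0.0687
  (v22,v1,v2) [-+-] → (0.690499, -1.07702, 0.0223)–(1.3123, 0, 0.0223)  len=1.2436

Chained into 2 loop(s):
  loop 1: 12 segments, perimeter = 15.0461
  loop 2: 12 segments, perimeter = 7.8739
Total perimeter = 22.920

loops=2 perimeter=22.920


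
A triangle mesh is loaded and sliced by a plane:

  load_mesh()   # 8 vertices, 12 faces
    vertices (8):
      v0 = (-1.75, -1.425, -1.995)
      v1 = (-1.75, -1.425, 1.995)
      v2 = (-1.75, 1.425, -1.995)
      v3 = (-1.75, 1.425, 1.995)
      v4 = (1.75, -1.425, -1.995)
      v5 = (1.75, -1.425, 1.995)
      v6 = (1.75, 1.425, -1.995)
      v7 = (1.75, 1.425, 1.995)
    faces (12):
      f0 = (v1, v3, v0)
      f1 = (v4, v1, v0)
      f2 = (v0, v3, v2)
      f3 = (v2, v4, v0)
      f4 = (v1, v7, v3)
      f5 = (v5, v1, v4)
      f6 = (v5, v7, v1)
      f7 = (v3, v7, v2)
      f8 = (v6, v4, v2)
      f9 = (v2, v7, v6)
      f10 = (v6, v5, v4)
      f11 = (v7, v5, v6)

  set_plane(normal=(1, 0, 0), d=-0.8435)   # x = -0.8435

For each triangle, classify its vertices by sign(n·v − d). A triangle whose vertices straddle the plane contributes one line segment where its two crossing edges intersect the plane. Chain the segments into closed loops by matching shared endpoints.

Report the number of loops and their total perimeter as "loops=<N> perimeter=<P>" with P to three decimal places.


loops=1 perimeter=13.680

Straddling triangles (8 of 12):
  (v4,v1,v0) [+--] → (-0.8435, -1.425, 0.96159)–(-0.8435, -1.425, -1.995)  len=2.9566
  (v2,v4,v0) [-+-] → (-0.8435, 0.68685, -1.995)–(-0.8435, -1.425, -1.995)  len=2.1119
  (v1,v7,v3) [-+-] → (-0.8435, -0.68685, 1.995)–(-0.8435, 1.425, 1.995)  len=2.1119
  (v5,v1,v4) [+-+] → (-0.8435, -1.425, 1.995)–(-0.8435, -1.425, 0.96159)  len=1.0334
  (v5,v7,v1) [++-] → (-0.8435, -0.68685, 1.995)–(-0.8435, -1.425, 1.995)  len=0.7382
  (v3,v7,v2) [-+-] → (-0.8435, 1.425, 1.995)–(-0.8435, 1.425, -0.96159)  len=2.9566
  (v6,v4,v2) [++-] → (-0.8435, 0.68685, -1.995)–(-0.8435, 1.425, -1.995)  len=0.7382
  (v2,v7,v6) [-++] → (-0.8435, 1.425, -0.96159)–(-0.8435, 1.425, -1.995)  len=1.0334

Chained into 1 loop(s):
  loop 1: 8 segments, perimeter = 13.6800
Total perimeter = 13.680


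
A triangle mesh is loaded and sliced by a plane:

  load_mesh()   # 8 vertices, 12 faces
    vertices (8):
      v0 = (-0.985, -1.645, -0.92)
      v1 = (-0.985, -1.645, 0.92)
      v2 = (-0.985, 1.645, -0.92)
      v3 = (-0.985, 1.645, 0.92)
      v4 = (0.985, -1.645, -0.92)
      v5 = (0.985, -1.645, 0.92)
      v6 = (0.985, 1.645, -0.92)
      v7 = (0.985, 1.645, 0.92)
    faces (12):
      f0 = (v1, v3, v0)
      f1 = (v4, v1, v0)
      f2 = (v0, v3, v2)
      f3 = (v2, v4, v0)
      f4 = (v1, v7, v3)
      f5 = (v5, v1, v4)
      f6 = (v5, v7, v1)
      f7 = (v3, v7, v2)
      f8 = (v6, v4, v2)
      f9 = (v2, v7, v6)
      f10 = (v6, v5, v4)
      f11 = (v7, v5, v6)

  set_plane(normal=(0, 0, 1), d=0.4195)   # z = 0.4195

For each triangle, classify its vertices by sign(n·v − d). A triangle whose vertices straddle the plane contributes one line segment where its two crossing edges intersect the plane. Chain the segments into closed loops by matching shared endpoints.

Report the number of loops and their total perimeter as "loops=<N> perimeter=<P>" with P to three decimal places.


Straddling triangles (8 of 12):
  (v1,v3,v0) [++-] → (-0.985, 0.750084, 0.4195)–(-0.985, -1.645, 0.4195)  len=2.3951
  (v4,v1,v0) [-+-] → (-0.449139, -1.645, 0.4195)–(-0.985, -1.645, 0.4195)  len=0.5359
  (v0,v3,v2) [-+-] → (-0.985, 0.750084, 0.4195)–(-0.985, 1.645, 0.4195)  len=0.8949
  (v5,v1,v4) [++-] → (-0.449139, -1.645, 0.4195)–(0.985, -1.645, 0.4195)  len=1.4341
  (v3,v7,v2) [++-] → (0.449139, 1.645, 0.4195)–(-0.985, 1.645, 0.4195)  len=1.4341
  (v2,v7,v6) [-+-] → (0.449139, 1.645, 0.4195)–(0.985, 1.645, 0.4195)  len=0.5359
  (v6,v5,v4) [-+-] → (0.985, -0.750084, 0.4195)–(0.985, -1.645, 0.4195)  len=0.8949
  (v7,v5,v6) [++-] → (0.985, -0.750084, 0.4195)–(0.985, 1.645, 0.4195)  len=2.3951

Chained into 1 loop(s):
  loop 1: 8 segments, perimeter = 10.5200
Total perimeter = 10.520

loops=1 perimeter=10.520


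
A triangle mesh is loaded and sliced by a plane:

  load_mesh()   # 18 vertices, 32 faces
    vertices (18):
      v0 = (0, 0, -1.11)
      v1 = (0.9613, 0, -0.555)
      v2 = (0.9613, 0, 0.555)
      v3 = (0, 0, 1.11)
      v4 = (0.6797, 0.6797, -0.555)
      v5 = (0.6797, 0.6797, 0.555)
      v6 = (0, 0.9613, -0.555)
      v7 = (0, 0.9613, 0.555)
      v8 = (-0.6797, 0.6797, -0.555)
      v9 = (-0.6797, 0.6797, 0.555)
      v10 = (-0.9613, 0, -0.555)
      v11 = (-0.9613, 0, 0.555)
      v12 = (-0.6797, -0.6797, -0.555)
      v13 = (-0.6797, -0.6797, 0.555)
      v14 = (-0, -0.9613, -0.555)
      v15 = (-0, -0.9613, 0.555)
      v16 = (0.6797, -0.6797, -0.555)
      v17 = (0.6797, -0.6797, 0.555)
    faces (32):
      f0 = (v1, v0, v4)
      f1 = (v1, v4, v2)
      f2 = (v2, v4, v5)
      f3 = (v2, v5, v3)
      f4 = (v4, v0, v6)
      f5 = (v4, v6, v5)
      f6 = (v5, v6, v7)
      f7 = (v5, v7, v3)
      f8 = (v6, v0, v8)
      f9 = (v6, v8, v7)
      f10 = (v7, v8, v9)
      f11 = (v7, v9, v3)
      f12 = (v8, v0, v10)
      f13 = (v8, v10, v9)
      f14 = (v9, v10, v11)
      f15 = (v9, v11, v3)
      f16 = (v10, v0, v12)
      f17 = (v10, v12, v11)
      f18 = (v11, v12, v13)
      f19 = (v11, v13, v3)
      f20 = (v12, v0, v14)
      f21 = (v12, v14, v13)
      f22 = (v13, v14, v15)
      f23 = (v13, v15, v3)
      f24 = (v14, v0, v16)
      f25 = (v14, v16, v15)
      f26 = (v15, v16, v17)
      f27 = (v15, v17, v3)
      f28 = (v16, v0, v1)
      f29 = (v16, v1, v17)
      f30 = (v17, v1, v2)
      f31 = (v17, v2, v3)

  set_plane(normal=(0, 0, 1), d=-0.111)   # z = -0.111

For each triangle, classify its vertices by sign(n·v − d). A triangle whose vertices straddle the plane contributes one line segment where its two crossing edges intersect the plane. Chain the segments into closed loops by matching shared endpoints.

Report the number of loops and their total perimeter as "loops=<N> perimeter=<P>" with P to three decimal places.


loops=1 perimeter=5.886

Straddling triangles (16 of 32):
  (v1,v4,v2) [--+] → (0.79234, 0.40782, -0.111)–(0.9613, 0, -0.111)  len=0.4414
  (v2,v4,v5) [+-+] → (0.79234, 0.40782, -0.111)–(0.6797, 0.6797, -0.111)  len=0.2943
  (v4,v6,v5) [--+] → (0.27188, 0.84866, -0.111)–(0.6797, 0.6797, -0.111)  len=0.4414
  (v5,v6,v7) [+-+] → (0.27188, 0.84866, -0.111)–(0, 0.9613, -0.111)  len=0.2943
  (v6,v8,v7) [--+] → (-0.40782, 0.79234, -0.111)–(0, 0.9613, -0.111)  len=0.4414
  (v7,v8,v9) [+-+] → (-0.40782, 0.79234, -0.111)–(-0.6797, 0.6797, -0.111)  len=0.2943
  (v8,v10,v9) [--+] → (-0.84866, 0.27188, -0.111)–(-0.6797, 0.6797, -0.111)  len=0.4414
  (v9,v10,v11) [+-+] → (-0.84866, 0.27188, -0.111)–(-0.9613, 0, -0.111)  len=0.2943
  (v10,v12,v11) [--+] → (-0.79234, -0.40782, -0.111)–(-0.9613, 0, -0.111)  len=0.4414
  (v11,v12,v13) [+-+] → (-0.79234, -0.40782, -0.111)–(-0.6797, -0.6797, -0.111)  len=0.2943
  (v12,v14,v13) [--+] → (-0.27188, -0.84866, -0.111)–(-0.6797, -0.6797, -0.111)  len=0.4414
  (v13,v14,v15) [+-+] → (-0.27188, -0.84866, -0.111)–(0, -0.9613, -0.111)  len=0.2943
  (v14,v16,v15) [--+] → (0.40782, -0.79234, -0.111)–(0, -0.9613, -0.111)  len=0.4414
  (v15,v16,v17) [+-+] → (0.40782, -0.79234, -0.111)–(0.6797, -0.6797, -0.111)  len=0.2943
  (v16,v1,v17) [--+] → (0.84866, -0.27188, -0.111)–(0.6797, -0.6797, -0.111)  len=0.4414
  (v17,v1,v2) [+-+] → (0.84866, -0.27188, -0.111)–(0.9613, 0, -0.111)  len=0.2943

Chained into 1 loop(s):
  loop 1: 16 segments, perimeter = 5.8858
Total perimeter = 5.886


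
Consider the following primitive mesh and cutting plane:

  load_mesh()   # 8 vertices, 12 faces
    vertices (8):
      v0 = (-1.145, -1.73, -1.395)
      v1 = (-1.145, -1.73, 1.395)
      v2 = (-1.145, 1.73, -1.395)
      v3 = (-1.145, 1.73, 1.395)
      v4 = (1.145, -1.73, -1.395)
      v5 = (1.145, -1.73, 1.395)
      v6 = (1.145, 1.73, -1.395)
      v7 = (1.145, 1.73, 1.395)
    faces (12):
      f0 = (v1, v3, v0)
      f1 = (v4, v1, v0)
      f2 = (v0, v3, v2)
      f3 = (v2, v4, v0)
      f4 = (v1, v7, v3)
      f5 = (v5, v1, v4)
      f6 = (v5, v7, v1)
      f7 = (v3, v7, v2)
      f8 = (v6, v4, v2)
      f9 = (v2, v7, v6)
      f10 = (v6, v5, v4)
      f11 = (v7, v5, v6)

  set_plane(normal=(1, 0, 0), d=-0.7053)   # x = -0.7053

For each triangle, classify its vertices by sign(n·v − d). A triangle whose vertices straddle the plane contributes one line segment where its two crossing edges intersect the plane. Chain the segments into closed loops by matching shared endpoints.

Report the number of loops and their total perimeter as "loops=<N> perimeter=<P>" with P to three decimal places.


loops=1 perimeter=12.500

Straddling triangles (8 of 12):
  (v4,v1,v0) [+--] → (-0.7053, -1.73, 0.859296)–(-0.7053, -1.73, -1.395)  len=2.2543
  (v2,v4,v0) [-+-] → (-0.7053, 1.06565, -1.395)–(-0.7053, -1.73, -1.395)  len=2.7956
  (v1,v7,v3) [-+-] → (-0.7053, -1.06565, 1.395)–(-0.7053, 1.73, 1.395)  len=2.7956
  (v5,v1,v4) [+-+] → (-0.7053, -1.73, 1.395)–(-0.7053, -1.73, 0.859296)  len=0.5357
  (v5,v7,v1) [++-] → (-0.7053, -1.06565, 1.395)–(-0.7053, -1.73, 1.395)  len=0.6644
  (v3,v7,v2) [-+-] → (-0.7053, 1.73, 1.395)–(-0.7053, 1.73, -0.859296)  len=2.2543
  (v6,v4,v2) [++-] → (-0.7053, 1.06565, -1.395)–(-0.7053, 1.73, -1.395)  len=0.6644
  (v2,v7,v6) [-++] → (-0.7053, 1.73, -0.859296)–(-0.7053, 1.73, -1.395)  len=0.5357

Chained into 1 loop(s):
  loop 1: 8 segments, perimeter = 12.5000
Total perimeter = 12.500


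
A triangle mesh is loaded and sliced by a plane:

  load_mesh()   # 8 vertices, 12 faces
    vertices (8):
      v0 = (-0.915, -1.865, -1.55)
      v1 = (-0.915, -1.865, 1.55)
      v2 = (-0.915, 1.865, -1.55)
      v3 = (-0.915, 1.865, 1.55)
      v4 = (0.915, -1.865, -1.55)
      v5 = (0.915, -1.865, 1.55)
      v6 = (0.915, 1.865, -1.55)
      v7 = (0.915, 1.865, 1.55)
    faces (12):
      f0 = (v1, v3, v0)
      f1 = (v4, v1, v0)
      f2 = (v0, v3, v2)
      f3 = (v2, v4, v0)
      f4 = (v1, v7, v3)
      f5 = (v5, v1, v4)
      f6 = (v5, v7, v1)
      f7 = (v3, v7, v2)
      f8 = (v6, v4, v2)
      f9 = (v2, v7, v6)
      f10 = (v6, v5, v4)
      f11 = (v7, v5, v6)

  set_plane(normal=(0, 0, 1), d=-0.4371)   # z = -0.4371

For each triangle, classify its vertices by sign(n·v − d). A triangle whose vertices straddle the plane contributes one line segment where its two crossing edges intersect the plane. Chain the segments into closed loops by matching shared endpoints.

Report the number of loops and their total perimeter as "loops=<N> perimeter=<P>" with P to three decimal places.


Straddling triangles (8 of 12):
  (v1,v3,v0) [++-] → (-0.915, -0.52593, -0.4371)–(-0.915, -1.865, -0.4371)  len=1.3391
  (v4,v1,v0) [-+-] → (0.25803, -1.865, -0.4371)–(-0.915, -1.865, -0.4371)  len=1.1730
  (v0,v3,v2) [-+-] → (-0.915, -0.52593, -0.4371)–(-0.915, 1.865, -0.4371)  len=2.3909
  (v5,v1,v4) [++-] → (0.25803, -1.865, -0.4371)–(0.915, -1.865, -0.4371)  len=0.6570
  (v3,v7,v2) [++-] → (-0.25803, 1.865, -0.4371)–(-0.915, 1.865, -0.4371)  len=0.6570
  (v2,v7,v6) [-+-] → (-0.25803, 1.865, -0.4371)–(0.915, 1.865, -0.4371)  len=1.1730
  (v6,v5,v4) [-+-] → (0.915, 0.52593, -0.4371)–(0.915, -1.865, -0.4371)  len=2.3909
  (v7,v5,v6) [++-] → (0.915, 0.52593, -0.4371)–(0.915, 1.865, -0.4371)  len=1.3391

Chained into 1 loop(s):
  loop 1: 8 segments, perimeter = 11.1200
Total perimeter = 11.120

loops=1 perimeter=11.120


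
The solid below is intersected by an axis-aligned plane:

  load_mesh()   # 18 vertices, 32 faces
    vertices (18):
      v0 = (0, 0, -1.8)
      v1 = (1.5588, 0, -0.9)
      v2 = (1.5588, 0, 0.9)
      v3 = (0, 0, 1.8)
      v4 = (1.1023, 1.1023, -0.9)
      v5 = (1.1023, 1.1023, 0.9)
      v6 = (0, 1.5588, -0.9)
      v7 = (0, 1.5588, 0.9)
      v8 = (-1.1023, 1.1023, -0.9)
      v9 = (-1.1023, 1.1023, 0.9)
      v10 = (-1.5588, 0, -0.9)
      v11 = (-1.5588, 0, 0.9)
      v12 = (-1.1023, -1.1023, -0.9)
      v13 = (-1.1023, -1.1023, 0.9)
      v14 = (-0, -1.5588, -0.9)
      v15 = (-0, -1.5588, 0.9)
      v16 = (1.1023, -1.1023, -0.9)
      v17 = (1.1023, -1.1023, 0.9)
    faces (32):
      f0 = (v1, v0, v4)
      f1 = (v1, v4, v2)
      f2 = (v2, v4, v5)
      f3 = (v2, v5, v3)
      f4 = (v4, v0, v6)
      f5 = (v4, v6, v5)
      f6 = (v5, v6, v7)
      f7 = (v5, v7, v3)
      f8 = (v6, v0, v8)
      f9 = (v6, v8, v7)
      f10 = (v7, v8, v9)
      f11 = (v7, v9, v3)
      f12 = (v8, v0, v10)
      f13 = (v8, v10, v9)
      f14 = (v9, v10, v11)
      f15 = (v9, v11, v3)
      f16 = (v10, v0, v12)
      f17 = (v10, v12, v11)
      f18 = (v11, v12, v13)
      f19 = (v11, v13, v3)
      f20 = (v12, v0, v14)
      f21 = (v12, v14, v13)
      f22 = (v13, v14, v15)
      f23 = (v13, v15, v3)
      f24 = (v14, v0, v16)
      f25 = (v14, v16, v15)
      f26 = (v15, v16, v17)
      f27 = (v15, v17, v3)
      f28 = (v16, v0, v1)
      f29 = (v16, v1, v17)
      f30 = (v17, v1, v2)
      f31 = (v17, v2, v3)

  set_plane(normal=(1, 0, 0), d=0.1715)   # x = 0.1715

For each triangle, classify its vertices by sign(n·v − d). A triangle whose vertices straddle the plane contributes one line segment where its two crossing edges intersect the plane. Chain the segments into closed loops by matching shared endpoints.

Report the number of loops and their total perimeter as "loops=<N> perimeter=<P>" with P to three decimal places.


Straddling triangles (12 of 32):
  (v1,v0,v4) [+-+] → (0.1715, 0, -1.70098)–(0.1715, 0.1715, -1.65997)  len=0.1763
  (v2,v5,v3) [++-] → (0.1715, 0.1715, 1.65997)–(0.1715, 0, 1.70098)  len=0.1763
  (v4,v0,v6) [+--] → (0.1715, 0.1715, -1.65997)–(0.1715, 1.48778, -0.9)  len=1.5199
  (v4,v6,v5) [+-+] → (0.1715, 1.48778, -0.9)–(0.1715, 1.48778, -0.619949)  len=0.2801
  (v5,v6,v7) [+--] → (0.1715, 1.48778, -0.619949)–(0.1715, 1.48778, 0.9)  len=1.5199
  (v5,v7,v3) [+--] → (0.1715, 1.48778, 0.9)–(0.1715, 0.1715, 1.65997)  len=1.5199
  (v14,v0,v16) [--+] → (0.1715, -0.1715, -1.65997)–(0.1715, -1.48778, -0.9)  len=1.5199
  (v14,v16,v15) [-+-] → (0.1715, -1.48778, -0.9)–(0.1715, -1.48778, 0.619949)  len=1.5199
  (v15,v16,v17) [-++] → (0.1715, -1.48778, 0.619949)–(0.1715, -1.48778, 0.9)  len=0.2801
  (v15,v17,v3) [-+-] → (0.1715, -1.48778, 0.9)–(0.1715, -0.1715, 1.65997)  len=1.5199
  (v16,v0,v1) [+-+] → (0.1715, -0.1715, -1.65997)–(0.1715, 0, -1.70098)  len=0.1763
  (v17,v2,v3) [++-] → (0.1715, 0, 1.70098)–(0.1715, -0.1715, 1.65997)  len=0.1763

Chained into 1 loop(s):
  loop 1: 12 segments, perimeter = 10.3850
Total perimeter = 10.385

loops=1 perimeter=10.385
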